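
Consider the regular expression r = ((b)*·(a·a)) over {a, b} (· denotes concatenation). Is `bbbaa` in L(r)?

yes

Split as bbb·aa: (b)* matches bbb and (a·a) matches aa.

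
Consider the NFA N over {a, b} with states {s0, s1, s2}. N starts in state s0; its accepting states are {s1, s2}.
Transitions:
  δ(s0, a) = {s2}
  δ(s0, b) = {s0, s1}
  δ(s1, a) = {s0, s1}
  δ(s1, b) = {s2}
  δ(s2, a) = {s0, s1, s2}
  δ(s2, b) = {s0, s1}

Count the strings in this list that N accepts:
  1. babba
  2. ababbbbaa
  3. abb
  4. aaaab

babba: accepted
ababbbbaa: accepted
abb: accepted
aaaab: accepted

4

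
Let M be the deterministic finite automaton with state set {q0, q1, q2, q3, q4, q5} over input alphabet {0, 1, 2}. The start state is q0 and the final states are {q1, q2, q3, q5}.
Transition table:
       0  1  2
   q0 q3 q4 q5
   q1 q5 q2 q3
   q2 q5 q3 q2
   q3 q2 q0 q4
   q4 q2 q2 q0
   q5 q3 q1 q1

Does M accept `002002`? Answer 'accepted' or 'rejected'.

q0 --0--> q3
q3 --0--> q2
q2 --2--> q2
q2 --0--> q5
q5 --0--> q3
q3 --2--> q4
End in state q4, which is not an accepting state.

rejected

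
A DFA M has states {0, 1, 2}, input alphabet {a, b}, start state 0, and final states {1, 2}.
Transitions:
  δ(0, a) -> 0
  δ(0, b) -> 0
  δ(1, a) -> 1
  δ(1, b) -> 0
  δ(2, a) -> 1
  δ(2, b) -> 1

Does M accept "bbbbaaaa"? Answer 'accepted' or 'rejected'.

rejected

0 --b--> 0
0 --b--> 0
0 --b--> 0
0 --b--> 0
0 --a--> 0
0 --a--> 0
0 --a--> 0
0 --a--> 0
End in state 0, which is not an accepting state.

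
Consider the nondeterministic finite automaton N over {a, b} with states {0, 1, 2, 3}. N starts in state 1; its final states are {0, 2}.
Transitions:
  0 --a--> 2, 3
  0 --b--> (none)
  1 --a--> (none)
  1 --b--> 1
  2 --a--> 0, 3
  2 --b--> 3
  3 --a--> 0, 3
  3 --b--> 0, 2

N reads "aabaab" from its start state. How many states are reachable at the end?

0

Start: {1}
read a: {}
The reachable set is empty and stays empty for the remaining 5 symbols.
Final reachable set {} has 0 states.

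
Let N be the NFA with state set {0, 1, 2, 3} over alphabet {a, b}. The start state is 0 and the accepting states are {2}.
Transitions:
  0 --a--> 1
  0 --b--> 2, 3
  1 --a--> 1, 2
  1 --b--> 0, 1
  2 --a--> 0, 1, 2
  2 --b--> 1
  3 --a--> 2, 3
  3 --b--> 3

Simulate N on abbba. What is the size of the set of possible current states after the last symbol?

4

Start: {0}
read a: {1}
read b: {0, 1}
read b: {0, 1, 2, 3}
read b: {0, 1, 2, 3}
read a: {0, 1, 2, 3}
Final reachable set {0, 1, 2, 3} has 4 states.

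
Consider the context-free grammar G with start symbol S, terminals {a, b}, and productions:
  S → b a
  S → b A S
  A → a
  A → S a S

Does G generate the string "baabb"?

no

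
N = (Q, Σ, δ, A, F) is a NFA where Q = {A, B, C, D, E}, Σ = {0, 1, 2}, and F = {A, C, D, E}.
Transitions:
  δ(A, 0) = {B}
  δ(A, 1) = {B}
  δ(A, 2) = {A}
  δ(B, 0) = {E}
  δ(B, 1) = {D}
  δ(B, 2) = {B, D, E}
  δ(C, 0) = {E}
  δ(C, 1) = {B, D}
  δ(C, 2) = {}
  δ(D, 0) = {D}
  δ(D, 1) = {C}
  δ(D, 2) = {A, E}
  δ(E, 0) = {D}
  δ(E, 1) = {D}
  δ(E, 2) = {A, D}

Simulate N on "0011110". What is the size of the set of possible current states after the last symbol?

Start: {A}
read 0: {B}
read 0: {E}
read 1: {D}
read 1: {C}
read 1: {B, D}
read 1: {C, D}
read 0: {D, E}
Final reachable set {D, E} has 2 states.

2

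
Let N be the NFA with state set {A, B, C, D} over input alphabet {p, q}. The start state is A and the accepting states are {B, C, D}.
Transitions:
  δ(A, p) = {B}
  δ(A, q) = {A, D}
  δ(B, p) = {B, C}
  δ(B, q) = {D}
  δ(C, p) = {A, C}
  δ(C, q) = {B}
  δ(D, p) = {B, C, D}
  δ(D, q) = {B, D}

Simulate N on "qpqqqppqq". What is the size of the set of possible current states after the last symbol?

3

Start: {A}
read q: {A, D}
read p: {B, C, D}
read q: {B, D}
read q: {B, D}
read q: {B, D}
read p: {B, C, D}
read p: {A, B, C, D}
read q: {A, B, D}
read q: {A, B, D}
Final reachable set {A, B, D} has 3 states.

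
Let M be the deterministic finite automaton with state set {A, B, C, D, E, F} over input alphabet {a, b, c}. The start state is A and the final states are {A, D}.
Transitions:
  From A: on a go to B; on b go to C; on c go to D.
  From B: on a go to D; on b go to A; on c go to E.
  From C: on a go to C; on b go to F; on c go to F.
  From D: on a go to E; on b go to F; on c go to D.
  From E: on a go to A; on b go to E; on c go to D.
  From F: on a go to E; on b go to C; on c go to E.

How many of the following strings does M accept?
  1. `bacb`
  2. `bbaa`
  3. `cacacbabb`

1

`bacb`: rejected
`bbaa`: accepted
`cacacbabb`: rejected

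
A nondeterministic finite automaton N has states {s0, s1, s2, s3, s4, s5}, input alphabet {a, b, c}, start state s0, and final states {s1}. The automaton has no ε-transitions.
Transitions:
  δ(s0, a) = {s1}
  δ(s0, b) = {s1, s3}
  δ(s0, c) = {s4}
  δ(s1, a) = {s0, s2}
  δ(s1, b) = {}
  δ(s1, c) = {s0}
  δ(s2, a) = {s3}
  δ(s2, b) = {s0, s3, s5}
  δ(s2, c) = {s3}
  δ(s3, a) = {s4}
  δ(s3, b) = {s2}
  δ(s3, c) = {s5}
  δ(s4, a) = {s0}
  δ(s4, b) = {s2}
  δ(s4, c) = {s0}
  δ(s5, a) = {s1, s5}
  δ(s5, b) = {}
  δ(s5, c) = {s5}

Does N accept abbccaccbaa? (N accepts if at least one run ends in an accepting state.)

rejected

Start: {s0}
read a: {s1}
read b: {}
The reachable set is empty and stays empty for the remaining 9 symbols.
Reachable ∩ accepting = {} — empty.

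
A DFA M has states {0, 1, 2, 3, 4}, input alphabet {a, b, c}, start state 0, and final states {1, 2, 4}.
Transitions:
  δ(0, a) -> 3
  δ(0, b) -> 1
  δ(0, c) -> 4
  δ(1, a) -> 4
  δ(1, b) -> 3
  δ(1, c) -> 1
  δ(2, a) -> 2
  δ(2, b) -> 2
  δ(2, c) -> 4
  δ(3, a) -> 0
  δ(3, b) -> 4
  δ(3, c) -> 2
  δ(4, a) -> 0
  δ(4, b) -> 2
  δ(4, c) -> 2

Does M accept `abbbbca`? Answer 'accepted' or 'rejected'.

0 --a--> 3
3 --b--> 4
4 --b--> 2
2 --b--> 2
2 --b--> 2
2 --c--> 4
4 --a--> 0
End in state 0, which is not an accepting state.

rejected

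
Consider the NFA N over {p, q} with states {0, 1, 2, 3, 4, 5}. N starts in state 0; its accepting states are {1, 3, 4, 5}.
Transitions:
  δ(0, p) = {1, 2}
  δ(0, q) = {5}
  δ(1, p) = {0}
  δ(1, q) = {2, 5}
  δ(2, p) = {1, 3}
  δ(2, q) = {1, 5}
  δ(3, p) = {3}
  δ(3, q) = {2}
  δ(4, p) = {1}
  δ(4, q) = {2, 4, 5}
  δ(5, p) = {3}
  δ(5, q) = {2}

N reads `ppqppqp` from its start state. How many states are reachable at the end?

Start: {0}
read p: {1, 2}
read p: {0, 1, 3}
read q: {2, 5}
read p: {1, 3}
read p: {0, 3}
read q: {2, 5}
read p: {1, 3}
Final reachable set {1, 3} has 2 states.

2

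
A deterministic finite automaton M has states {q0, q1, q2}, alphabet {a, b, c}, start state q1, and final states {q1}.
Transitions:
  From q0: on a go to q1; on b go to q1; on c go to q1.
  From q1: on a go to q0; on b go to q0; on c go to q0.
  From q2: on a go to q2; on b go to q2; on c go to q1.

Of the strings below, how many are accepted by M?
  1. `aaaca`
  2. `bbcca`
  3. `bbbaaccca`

`aaaca`: rejected
`bbcca`: rejected
`bbbaaccca`: rejected

0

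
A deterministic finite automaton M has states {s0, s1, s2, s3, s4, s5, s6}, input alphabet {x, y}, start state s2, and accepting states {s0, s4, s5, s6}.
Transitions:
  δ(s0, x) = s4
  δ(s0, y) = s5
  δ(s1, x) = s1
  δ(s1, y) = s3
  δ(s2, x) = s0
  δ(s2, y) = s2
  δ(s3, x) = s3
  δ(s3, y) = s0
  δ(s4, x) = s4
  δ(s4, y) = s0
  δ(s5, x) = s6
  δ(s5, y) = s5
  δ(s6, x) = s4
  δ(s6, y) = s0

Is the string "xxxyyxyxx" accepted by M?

accepted

s2 --x--> s0
s0 --x--> s4
s4 --x--> s4
s4 --y--> s0
s0 --y--> s5
s5 --x--> s6
s6 --y--> s0
s0 --x--> s4
s4 --x--> s4
End in state s4, which is an accepting state.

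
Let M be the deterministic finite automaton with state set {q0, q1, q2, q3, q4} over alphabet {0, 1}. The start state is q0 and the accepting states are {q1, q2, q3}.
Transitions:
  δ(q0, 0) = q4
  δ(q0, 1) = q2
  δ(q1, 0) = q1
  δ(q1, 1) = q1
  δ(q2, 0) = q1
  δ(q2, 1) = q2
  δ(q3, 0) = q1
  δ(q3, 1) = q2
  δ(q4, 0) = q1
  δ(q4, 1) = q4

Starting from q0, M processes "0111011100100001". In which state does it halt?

q0 --0--> q4
q4 --1--> q4
q4 --1--> q4
q4 --1--> q4
q4 --0--> q1
q1 --1--> q1
q1 --1--> q1
q1 --1--> q1
q1 --0--> q1
q1 --0--> q1
q1 --1--> q1
q1 --0--> q1
q1 --0--> q1
q1 --0--> q1
q1 --0--> q1
q1 --1--> q1

q1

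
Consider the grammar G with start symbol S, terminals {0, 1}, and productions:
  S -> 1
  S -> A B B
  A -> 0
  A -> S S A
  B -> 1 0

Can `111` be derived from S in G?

no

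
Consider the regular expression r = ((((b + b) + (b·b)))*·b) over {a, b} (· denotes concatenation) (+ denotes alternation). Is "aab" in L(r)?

no

No split of aab into u·v has (((b+b)+(b·b)))* matching u and b matching v.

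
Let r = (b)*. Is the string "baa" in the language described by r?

baa cannot be split into zero or more pieces each matching b.

no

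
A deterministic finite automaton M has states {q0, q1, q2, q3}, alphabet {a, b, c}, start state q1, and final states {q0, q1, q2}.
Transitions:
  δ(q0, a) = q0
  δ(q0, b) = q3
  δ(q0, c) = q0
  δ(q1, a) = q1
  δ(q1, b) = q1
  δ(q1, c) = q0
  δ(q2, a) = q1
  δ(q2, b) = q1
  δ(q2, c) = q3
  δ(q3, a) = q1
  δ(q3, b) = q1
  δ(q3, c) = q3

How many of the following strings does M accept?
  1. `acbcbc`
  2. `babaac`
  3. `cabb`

`acbcbc`: accepted
`babaac`: accepted
`cabb`: accepted

3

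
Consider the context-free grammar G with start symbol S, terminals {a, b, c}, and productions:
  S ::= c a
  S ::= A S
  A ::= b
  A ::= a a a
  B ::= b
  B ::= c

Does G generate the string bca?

S ⇒ AS ⇒ bS ⇒ bca

yes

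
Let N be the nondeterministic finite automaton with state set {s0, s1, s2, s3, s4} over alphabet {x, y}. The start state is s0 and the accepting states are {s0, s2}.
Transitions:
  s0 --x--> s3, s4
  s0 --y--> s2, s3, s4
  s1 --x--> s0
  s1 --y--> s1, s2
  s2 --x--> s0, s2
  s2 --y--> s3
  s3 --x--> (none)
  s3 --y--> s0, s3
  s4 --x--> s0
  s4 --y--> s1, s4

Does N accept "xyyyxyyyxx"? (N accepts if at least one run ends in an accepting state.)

accepted

Start: {s0}
read x: {s3, s4}
read y: {s0, s1, s3, s4}
read y: {s0, s1, s2, s3, s4}
read y: {s0, s1, s2, s3, s4}
read x: {s0, s2, s3, s4}
read y: {s0, s1, s2, s3, s4}
read y: {s0, s1, s2, s3, s4}
read y: {s0, s1, s2, s3, s4}
read x: {s0, s2, s3, s4}
read x: {s0, s2, s3, s4}
Reachable ∩ accepting = {s0, s2} — nonempty.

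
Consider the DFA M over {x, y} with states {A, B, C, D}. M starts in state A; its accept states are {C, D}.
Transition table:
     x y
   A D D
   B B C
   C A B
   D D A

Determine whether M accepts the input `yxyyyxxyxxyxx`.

accepted

A --y--> D
D --x--> D
D --y--> A
A --y--> D
D --y--> A
A --x--> D
D --x--> D
D --y--> A
A --x--> D
D --x--> D
D --y--> A
A --x--> D
D --x--> D
End in state D, which is an accepting state.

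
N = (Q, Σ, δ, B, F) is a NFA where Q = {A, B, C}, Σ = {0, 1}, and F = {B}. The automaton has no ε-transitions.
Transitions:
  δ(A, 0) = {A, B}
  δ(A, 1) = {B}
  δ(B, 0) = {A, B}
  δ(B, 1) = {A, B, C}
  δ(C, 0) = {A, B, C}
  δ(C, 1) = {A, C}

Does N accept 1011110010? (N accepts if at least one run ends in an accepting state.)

accepted

Start: {B}
read 1: {A, B, C}
read 0: {A, B, C}
read 1: {A, B, C}
read 1: {A, B, C}
read 1: {A, B, C}
read 1: {A, B, C}
read 0: {A, B, C}
read 0: {A, B, C}
read 1: {A, B, C}
read 0: {A, B, C}
Reachable ∩ accepting = {B} — nonempty.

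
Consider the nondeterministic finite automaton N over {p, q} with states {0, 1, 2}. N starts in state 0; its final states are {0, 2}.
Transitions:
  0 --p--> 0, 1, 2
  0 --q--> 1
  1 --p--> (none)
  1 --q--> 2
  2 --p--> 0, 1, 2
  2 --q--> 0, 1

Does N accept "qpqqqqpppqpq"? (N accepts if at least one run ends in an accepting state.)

rejected

Start: {0}
read q: {1}
read p: {}
The reachable set is empty and stays empty for the remaining 10 symbols.
Reachable ∩ accepting = {} — empty.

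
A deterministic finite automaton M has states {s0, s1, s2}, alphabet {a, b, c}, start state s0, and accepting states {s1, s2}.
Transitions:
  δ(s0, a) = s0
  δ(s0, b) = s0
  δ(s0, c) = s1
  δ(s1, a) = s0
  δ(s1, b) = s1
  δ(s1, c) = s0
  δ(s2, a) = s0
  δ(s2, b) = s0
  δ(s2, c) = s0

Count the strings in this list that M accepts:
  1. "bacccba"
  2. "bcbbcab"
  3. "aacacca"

0

"bacccba": rejected
"bcbbcab": rejected
"aacacca": rejected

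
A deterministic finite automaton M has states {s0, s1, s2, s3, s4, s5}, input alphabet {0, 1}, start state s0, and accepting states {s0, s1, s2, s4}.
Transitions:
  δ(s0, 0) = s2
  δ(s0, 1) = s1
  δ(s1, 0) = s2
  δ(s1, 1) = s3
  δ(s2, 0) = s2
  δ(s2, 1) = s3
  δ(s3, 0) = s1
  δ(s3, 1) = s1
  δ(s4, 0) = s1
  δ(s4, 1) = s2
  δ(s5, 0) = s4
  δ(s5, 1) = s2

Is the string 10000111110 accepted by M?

accepted

s0 --1--> s1
s1 --0--> s2
s2 --0--> s2
s2 --0--> s2
s2 --0--> s2
s2 --1--> s3
s3 --1--> s1
s1 --1--> s3
s3 --1--> s1
s1 --1--> s3
s3 --0--> s1
End in state s1, which is an accepting state.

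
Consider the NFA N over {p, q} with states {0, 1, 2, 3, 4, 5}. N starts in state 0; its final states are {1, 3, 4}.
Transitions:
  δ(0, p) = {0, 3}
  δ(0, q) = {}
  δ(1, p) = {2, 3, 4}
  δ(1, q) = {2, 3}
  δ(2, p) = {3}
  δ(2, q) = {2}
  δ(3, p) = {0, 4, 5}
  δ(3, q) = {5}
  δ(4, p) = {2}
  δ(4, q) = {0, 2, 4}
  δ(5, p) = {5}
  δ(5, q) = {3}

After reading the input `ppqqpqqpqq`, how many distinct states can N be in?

Start: {0}
read p: {0, 3}
read p: {0, 3, 4, 5}
read q: {0, 2, 3, 4, 5}
read q: {0, 2, 3, 4, 5}
read p: {0, 2, 3, 4, 5}
read q: {0, 2, 3, 4, 5}
read q: {0, 2, 3, 4, 5}
read p: {0, 2, 3, 4, 5}
read q: {0, 2, 3, 4, 5}
read q: {0, 2, 3, 4, 5}
Final reachable set {0, 2, 3, 4, 5} has 5 states.

5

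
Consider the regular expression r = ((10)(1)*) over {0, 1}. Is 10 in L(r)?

yes

Split as 10·ε: (10) matches 10 and (1)* matches ε.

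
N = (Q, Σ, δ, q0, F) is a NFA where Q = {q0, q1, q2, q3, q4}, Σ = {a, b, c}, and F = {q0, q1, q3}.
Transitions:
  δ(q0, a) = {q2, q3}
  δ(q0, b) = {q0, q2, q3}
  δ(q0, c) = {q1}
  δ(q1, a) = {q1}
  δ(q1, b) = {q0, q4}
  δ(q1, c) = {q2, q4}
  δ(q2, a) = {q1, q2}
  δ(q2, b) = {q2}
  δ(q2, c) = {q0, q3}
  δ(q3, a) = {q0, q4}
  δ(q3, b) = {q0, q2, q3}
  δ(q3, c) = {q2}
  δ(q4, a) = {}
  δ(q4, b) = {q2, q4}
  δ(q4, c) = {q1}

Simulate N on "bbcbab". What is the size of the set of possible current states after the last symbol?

4

Start: {q0}
read b: {q0, q2, q3}
read b: {q0, q2, q3}
read c: {q0, q1, q2, q3}
read b: {q0, q2, q3, q4}
read a: {q0, q1, q2, q3, q4}
read b: {q0, q2, q3, q4}
Final reachable set {q0, q2, q3, q4} has 4 states.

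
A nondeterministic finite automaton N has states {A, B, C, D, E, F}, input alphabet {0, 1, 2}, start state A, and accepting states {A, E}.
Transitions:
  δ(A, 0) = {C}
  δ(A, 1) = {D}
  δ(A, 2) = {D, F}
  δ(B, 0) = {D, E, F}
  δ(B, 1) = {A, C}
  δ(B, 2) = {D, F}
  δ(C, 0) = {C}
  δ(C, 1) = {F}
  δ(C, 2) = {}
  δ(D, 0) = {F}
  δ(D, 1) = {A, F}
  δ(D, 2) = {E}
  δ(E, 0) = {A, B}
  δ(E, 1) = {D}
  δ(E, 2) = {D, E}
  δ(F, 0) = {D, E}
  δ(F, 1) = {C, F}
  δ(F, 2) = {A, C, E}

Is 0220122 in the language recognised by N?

Start: {A}
read 0: {C}
read 2: {}
The reachable set is empty and stays empty for the remaining 5 symbols.
Reachable ∩ accepting = {} — empty.

rejected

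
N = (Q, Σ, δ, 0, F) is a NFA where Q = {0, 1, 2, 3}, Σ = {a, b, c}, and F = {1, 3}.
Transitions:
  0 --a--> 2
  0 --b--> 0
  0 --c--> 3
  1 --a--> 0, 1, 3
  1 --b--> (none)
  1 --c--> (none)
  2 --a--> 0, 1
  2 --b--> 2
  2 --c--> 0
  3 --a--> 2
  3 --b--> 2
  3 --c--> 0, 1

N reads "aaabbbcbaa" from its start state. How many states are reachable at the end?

Start: {0}
read a: {2}
read a: {0, 1}
read a: {0, 1, 2, 3}
read b: {0, 2}
read b: {0, 2}
read b: {0, 2}
read c: {0, 3}
read b: {0, 2}
read a: {0, 1, 2}
read a: {0, 1, 2, 3}
Final reachable set {0, 1, 2, 3} has 4 states.

4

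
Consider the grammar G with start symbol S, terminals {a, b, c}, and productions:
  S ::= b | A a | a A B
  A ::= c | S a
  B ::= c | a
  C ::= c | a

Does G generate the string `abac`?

S ⇒ aAB ⇒ aSaB ⇒ abaB ⇒ abac

yes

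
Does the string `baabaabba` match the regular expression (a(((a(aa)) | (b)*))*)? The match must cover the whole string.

No split of baabaabba into u·v has a matching u and (((a(aa))|(b)*))* matching v.

no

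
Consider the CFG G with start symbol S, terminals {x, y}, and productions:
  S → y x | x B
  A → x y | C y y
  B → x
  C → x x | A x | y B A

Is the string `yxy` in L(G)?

no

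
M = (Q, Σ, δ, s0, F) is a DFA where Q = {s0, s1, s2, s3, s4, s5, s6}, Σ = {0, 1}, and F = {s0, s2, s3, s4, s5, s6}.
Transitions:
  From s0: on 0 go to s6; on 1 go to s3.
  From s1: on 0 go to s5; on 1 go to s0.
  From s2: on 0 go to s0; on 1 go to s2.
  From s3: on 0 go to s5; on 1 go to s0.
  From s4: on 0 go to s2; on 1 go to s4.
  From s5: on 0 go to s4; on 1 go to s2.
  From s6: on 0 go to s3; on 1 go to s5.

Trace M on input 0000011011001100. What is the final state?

s0 --0--> s6
s6 --0--> s3
s3 --0--> s5
s5 --0--> s4
s4 --0--> s2
s2 --1--> s2
s2 --1--> s2
s2 --0--> s0
s0 --1--> s3
s3 --1--> s0
s0 --0--> s6
s6 --0--> s3
s3 --1--> s0
s0 --1--> s3
s3 --0--> s5
s5 --0--> s4

s4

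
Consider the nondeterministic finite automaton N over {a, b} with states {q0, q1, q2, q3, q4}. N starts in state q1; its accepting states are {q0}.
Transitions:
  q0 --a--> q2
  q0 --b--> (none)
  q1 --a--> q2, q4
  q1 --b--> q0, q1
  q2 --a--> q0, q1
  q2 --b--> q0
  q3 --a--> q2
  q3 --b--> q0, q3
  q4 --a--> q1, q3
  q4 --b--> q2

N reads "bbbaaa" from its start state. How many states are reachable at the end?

2

Start: {q1}
read b: {q0, q1}
read b: {q0, q1}
read b: {q0, q1}
read a: {q2, q4}
read a: {q0, q1, q3}
read a: {q2, q4}
Final reachable set {q2, q4} has 2 states.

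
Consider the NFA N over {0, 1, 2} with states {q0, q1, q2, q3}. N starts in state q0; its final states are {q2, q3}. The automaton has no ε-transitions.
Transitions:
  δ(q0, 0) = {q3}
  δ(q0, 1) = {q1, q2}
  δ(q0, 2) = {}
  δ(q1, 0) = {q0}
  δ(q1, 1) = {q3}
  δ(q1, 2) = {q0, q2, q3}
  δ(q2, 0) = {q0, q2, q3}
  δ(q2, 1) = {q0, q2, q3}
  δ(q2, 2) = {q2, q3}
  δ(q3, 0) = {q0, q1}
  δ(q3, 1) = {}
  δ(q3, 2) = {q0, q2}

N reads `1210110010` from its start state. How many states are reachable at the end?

Start: {q0}
read 1: {q1, q2}
read 2: {q0, q2, q3}
read 1: {q0, q1, q2, q3}
read 0: {q0, q1, q2, q3}
read 1: {q0, q1, q2, q3}
read 1: {q0, q1, q2, q3}
read 0: {q0, q1, q2, q3}
read 0: {q0, q1, q2, q3}
read 1: {q0, q1, q2, q3}
read 0: {q0, q1, q2, q3}
Final reachable set {q0, q1, q2, q3} has 4 states.

4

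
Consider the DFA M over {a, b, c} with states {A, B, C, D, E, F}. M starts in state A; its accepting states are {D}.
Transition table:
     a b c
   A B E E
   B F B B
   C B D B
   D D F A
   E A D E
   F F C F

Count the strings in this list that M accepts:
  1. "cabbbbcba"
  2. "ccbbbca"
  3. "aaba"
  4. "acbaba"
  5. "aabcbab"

0

"cabbbbcba": rejected
"ccbbbca": rejected
"aaba": rejected
"acbaba": rejected
"aabcbab": rejected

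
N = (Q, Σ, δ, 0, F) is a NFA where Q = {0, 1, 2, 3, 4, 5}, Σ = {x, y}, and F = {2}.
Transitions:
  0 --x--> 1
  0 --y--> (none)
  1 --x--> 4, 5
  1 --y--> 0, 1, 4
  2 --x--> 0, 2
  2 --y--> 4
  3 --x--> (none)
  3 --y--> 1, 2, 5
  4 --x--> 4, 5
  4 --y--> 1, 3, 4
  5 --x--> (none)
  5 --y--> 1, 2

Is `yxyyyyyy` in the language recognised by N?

Start: {0}
read y: {}
The reachable set is empty and stays empty for the remaining 7 symbols.
Reachable ∩ accepting = {} — empty.

rejected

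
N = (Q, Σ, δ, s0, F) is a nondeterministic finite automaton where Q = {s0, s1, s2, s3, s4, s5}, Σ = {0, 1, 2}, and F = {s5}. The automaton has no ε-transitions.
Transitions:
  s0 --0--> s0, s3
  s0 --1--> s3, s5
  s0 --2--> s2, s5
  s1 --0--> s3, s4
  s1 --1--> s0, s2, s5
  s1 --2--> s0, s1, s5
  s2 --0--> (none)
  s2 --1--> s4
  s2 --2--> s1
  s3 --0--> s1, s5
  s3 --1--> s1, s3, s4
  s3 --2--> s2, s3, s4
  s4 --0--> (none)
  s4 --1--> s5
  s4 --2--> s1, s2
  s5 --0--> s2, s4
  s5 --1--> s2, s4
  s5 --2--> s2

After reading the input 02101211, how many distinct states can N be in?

Start: {s0}
read 0: {s0, s3}
read 2: {s2, s3, s4, s5}
read 1: {s1, s2, s3, s4, s5}
read 0: {s1, s2, s3, s4, s5}
read 1: {s0, s1, s2, s3, s4, s5}
read 2: {s0, s1, s2, s3, s4, s5}
read 1: {s0, s1, s2, s3, s4, s5}
read 1: {s0, s1, s2, s3, s4, s5}
Final reachable set {s0, s1, s2, s3, s4, s5} has 6 states.

6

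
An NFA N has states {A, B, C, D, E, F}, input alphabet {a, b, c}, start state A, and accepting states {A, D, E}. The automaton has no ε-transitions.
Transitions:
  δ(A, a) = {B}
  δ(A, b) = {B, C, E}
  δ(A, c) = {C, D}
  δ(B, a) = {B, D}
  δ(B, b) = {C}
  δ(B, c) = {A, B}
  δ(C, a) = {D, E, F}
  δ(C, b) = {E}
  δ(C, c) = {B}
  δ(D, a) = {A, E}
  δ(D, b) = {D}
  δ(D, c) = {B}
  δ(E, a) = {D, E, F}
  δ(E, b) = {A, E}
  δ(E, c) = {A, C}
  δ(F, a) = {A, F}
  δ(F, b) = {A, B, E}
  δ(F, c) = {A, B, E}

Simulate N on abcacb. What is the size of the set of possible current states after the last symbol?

3

Start: {A}
read a: {B}
read b: {C}
read c: {B}
read a: {B, D}
read c: {A, B}
read b: {B, C, E}
Final reachable set {B, C, E} has 3 states.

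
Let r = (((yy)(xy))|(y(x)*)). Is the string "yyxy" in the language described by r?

yes

The left alternative ((yy)(xy)) matches yyxy.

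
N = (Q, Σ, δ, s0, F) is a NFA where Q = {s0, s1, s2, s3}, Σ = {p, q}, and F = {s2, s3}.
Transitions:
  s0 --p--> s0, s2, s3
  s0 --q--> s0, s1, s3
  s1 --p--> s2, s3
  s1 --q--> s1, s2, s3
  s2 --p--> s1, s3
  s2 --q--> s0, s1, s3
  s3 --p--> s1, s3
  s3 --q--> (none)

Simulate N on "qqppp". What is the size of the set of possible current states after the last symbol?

4

Start: {s0}
read q: {s0, s1, s3}
read q: {s0, s1, s2, s3}
read p: {s0, s1, s2, s3}
read p: {s0, s1, s2, s3}
read p: {s0, s1, s2, s3}
Final reachable set {s0, s1, s2, s3} has 4 states.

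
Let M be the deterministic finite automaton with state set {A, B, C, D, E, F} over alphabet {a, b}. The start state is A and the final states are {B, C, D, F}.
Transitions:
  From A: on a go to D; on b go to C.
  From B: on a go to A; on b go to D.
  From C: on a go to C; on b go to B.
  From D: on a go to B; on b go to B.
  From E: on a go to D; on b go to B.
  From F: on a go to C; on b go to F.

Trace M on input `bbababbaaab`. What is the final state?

B

A --b--> C
C --b--> B
B --a--> A
A --b--> C
C --a--> C
C --b--> B
B --b--> D
D --a--> B
B --a--> A
A --a--> D
D --b--> B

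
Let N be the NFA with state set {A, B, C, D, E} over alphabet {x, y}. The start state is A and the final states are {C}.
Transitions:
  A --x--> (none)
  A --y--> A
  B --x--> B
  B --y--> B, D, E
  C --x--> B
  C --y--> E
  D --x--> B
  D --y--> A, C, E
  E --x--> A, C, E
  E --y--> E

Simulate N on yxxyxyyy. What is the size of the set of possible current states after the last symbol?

Start: {A}
read y: {A}
read x: {}
The reachable set is empty and stays empty for the remaining 6 symbols.
Final reachable set {} has 0 states.

0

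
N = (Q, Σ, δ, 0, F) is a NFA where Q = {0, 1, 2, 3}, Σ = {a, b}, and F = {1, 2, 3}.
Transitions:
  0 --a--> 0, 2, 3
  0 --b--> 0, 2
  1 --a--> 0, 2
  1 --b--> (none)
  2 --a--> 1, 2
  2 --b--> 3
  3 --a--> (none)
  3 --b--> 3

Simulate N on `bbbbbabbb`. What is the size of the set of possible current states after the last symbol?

3

Start: {0}
read b: {0, 2}
read b: {0, 2, 3}
read b: {0, 2, 3}
read b: {0, 2, 3}
read b: {0, 2, 3}
read a: {0, 1, 2, 3}
read b: {0, 2, 3}
read b: {0, 2, 3}
read b: {0, 2, 3}
Final reachable set {0, 2, 3} has 3 states.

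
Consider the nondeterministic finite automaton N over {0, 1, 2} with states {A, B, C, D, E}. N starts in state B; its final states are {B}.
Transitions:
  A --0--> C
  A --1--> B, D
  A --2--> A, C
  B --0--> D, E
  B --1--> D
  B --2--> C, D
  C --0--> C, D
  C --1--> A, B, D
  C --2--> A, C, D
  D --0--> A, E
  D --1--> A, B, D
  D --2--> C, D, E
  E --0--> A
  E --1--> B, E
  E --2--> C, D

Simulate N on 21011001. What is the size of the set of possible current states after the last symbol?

4

Start: {B}
read 2: {C, D}
read 1: {A, B, D}
read 0: {A, C, D, E}
read 1: {A, B, D, E}
read 1: {A, B, D, E}
read 0: {A, C, D, E}
read 0: {A, C, D, E}
read 1: {A, B, D, E}
Final reachable set {A, B, D, E} has 4 states.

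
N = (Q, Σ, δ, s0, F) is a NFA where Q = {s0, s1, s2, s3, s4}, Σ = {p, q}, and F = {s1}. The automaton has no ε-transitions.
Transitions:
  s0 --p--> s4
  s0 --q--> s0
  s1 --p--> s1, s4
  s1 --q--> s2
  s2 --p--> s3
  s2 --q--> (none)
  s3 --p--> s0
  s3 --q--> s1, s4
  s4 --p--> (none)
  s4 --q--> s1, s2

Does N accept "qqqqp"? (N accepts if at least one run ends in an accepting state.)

rejected

Start: {s0}
read q: {s0}
read q: {s0}
read q: {s0}
read q: {s0}
read p: {s4}
Reachable ∩ accepting = {} — empty.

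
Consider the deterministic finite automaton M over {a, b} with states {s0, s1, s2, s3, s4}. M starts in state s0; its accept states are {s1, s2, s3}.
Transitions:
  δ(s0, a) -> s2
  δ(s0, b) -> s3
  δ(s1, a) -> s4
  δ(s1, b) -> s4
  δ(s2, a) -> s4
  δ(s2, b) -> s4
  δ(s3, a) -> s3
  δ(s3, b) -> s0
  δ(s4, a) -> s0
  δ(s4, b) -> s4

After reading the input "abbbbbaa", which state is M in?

s0 --a--> s2
s2 --b--> s4
s4 --b--> s4
s4 --b--> s4
s4 --b--> s4
s4 --b--> s4
s4 --a--> s0
s0 --a--> s2

s2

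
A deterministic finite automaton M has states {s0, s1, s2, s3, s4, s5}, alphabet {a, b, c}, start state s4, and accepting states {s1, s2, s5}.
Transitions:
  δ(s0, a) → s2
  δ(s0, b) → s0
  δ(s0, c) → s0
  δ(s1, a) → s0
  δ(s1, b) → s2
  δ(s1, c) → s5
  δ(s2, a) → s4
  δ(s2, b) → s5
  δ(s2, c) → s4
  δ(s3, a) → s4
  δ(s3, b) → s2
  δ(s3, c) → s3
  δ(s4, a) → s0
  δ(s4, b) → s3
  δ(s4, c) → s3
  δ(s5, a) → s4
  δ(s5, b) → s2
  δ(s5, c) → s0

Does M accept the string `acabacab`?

s4 --a--> s0
s0 --c--> s0
s0 --a--> s2
s2 --b--> s5
s5 --a--> s4
s4 --c--> s3
s3 --a--> s4
s4 --b--> s3
End in state s3, which is not an accepting state.

rejected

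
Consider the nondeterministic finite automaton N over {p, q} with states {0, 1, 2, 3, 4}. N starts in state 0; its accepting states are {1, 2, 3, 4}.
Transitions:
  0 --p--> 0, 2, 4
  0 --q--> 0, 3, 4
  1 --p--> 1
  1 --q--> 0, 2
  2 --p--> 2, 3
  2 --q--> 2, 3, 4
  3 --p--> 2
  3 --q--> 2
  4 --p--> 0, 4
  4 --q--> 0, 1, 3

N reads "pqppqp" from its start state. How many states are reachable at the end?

5

Start: {0}
read p: {0, 2, 4}
read q: {0, 1, 2, 3, 4}
read p: {0, 1, 2, 3, 4}
read p: {0, 1, 2, 3, 4}
read q: {0, 1, 2, 3, 4}
read p: {0, 1, 2, 3, 4}
Final reachable set {0, 1, 2, 3, 4} has 5 states.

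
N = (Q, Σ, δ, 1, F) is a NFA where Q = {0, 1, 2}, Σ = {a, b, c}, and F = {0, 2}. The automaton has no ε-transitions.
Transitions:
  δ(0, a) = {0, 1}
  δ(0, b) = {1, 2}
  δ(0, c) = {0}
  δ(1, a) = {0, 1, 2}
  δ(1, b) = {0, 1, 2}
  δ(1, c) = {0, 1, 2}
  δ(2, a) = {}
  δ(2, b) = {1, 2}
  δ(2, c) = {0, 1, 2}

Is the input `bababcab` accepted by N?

Start: {1}
read b: {0, 1, 2}
read a: {0, 1, 2}
read b: {0, 1, 2}
read a: {0, 1, 2}
read b: {0, 1, 2}
read c: {0, 1, 2}
read a: {0, 1, 2}
read b: {0, 1, 2}
Reachable ∩ accepting = {0, 2} — nonempty.

accepted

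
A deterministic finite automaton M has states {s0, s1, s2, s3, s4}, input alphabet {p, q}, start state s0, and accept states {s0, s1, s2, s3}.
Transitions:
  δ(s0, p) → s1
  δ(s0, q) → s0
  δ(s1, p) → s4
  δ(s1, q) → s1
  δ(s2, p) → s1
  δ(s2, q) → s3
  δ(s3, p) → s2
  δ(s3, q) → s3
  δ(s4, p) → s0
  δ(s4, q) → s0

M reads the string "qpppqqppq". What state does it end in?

s0 --q--> s0
s0 --p--> s1
s1 --p--> s4
s4 --p--> s0
s0 --q--> s0
s0 --q--> s0
s0 --p--> s1
s1 --p--> s4
s4 --q--> s0

s0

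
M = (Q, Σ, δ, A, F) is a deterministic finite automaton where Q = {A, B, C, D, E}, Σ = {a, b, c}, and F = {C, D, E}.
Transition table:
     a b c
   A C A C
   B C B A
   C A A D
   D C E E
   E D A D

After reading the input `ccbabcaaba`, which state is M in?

A --c--> C
C --c--> D
D --b--> E
E --a--> D
D --b--> E
E --c--> D
D --a--> C
C --a--> A
A --b--> A
A --a--> C

C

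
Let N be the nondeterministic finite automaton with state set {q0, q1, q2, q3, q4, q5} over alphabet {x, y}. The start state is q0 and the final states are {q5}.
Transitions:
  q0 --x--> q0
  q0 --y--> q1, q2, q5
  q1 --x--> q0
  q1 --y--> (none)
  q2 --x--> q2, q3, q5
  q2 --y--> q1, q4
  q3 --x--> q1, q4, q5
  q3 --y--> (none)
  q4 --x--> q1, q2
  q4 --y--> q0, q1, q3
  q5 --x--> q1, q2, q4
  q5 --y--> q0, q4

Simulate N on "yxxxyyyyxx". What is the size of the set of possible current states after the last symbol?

Start: {q0}
read y: {q1, q2, q5}
read x: {q0, q1, q2, q3, q4, q5}
read x: {q0, q1, q2, q3, q4, q5}
read x: {q0, q1, q2, q3, q4, q5}
read y: {q0, q1, q2, q3, q4, q5}
read y: {q0, q1, q2, q3, q4, q5}
read y: {q0, q1, q2, q3, q4, q5}
read y: {q0, q1, q2, q3, q4, q5}
read x: {q0, q1, q2, q3, q4, q5}
read x: {q0, q1, q2, q3, q4, q5}
Final reachable set {q0, q1, q2, q3, q4, q5} has 6 states.

6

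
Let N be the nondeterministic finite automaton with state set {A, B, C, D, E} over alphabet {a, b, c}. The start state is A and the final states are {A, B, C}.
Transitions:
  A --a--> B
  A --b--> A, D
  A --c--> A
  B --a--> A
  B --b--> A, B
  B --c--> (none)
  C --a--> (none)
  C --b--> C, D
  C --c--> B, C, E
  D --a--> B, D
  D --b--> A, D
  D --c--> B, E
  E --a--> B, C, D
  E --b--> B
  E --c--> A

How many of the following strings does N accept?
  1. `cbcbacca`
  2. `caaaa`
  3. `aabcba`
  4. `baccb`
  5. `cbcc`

5

`cbcbacca`: accepted
`caaaa`: accepted
`aabcba`: accepted
`baccb`: accepted
`cbcc`: accepted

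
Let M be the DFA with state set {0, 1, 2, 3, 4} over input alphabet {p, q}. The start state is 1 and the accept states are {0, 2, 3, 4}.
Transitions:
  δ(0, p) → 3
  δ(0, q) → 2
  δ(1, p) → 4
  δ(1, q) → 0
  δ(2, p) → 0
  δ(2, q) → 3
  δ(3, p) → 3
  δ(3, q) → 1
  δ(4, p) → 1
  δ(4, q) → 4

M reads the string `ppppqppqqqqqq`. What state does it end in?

0

1 --p--> 4
4 --p--> 1
1 --p--> 4
4 --p--> 1
1 --q--> 0
0 --p--> 3
3 --p--> 3
3 --q--> 1
1 --q--> 0
0 --q--> 2
2 --q--> 3
3 --q--> 1
1 --q--> 0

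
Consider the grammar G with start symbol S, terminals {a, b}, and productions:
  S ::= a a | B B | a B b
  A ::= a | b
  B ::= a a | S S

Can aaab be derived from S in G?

S ⇒ aBb ⇒ aaab

yes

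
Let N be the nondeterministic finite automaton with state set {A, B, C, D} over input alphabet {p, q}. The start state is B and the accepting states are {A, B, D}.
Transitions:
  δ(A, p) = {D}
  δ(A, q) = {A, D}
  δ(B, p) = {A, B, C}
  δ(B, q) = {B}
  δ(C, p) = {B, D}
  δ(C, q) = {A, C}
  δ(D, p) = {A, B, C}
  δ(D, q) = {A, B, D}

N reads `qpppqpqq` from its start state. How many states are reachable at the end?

Start: {B}
read q: {B}
read p: {A, B, C}
read p: {A, B, C, D}
read p: {A, B, C, D}
read q: {A, B, C, D}
read p: {A, B, C, D}
read q: {A, B, C, D}
read q: {A, B, C, D}
Final reachable set {A, B, C, D} has 4 states.

4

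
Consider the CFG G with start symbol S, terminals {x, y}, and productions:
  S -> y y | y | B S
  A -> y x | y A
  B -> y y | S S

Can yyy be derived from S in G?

S ⇒ BS ⇒ yyS ⇒ yyy

yes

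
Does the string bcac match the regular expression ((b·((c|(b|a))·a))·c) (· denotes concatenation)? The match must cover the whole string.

Split as bca·c: (b·((c|(b|a))·a)) matches bca and c matches c.

yes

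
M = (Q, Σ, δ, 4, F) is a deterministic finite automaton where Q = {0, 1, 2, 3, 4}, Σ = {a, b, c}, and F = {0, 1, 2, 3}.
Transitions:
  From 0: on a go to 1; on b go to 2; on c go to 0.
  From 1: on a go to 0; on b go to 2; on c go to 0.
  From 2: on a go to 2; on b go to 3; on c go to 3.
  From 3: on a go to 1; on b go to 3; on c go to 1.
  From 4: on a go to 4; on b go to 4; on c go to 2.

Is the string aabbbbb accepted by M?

rejected

4 --a--> 4
4 --a--> 4
4 --b--> 4
4 --b--> 4
4 --b--> 4
4 --b--> 4
4 --b--> 4
End in state 4, which is not an accepting state.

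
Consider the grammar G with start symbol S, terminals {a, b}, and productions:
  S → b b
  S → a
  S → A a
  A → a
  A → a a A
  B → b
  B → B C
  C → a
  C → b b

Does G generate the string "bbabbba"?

no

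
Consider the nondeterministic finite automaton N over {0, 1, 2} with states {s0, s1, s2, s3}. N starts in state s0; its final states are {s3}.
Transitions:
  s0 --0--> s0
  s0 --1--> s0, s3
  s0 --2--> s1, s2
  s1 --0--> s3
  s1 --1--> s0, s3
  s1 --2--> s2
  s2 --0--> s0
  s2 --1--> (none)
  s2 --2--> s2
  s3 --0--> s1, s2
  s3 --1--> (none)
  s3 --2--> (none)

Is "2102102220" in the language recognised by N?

Start: {s0}
read 2: {s1, s2}
read 1: {s0, s3}
read 0: {s0, s1, s2}
read 2: {s1, s2}
read 1: {s0, s3}
read 0: {s0, s1, s2}
read 2: {s1, s2}
read 2: {s2}
read 2: {s2}
read 0: {s0}
Reachable ∩ accepting = {} — empty.

rejected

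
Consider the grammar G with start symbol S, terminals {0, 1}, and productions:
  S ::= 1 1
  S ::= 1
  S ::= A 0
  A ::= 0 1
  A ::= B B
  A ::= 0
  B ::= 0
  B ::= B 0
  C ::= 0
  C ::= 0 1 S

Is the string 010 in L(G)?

S ⇒ A0 ⇒ 010

yes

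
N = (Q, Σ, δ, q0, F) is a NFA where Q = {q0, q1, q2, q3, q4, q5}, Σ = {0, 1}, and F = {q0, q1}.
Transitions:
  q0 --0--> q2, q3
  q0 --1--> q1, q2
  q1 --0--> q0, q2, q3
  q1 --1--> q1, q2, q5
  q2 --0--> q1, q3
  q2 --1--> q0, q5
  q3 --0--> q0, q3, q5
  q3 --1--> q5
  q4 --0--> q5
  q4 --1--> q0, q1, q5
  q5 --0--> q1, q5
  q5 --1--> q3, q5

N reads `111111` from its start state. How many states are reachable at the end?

5

Start: {q0}
read 1: {q1, q2}
read 1: {q0, q1, q2, q5}
read 1: {q0, q1, q2, q3, q5}
read 1: {q0, q1, q2, q3, q5}
read 1: {q0, q1, q2, q3, q5}
read 1: {q0, q1, q2, q3, q5}
Final reachable set {q0, q1, q2, q3, q5} has 5 states.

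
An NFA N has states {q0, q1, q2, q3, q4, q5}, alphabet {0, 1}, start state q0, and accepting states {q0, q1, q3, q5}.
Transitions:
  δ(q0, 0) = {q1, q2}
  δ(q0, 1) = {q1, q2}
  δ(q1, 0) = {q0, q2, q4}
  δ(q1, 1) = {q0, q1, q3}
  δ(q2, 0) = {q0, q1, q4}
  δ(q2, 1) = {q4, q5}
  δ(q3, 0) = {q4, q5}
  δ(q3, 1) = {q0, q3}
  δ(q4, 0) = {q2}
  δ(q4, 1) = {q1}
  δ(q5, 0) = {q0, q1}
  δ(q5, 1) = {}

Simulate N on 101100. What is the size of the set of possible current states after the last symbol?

Start: {q0}
read 1: {q1, q2}
read 0: {q0, q1, q2, q4}
read 1: {q0, q1, q2, q3, q4, q5}
read 1: {q0, q1, q2, q3, q4, q5}
read 0: {q0, q1, q2, q4, q5}
read 0: {q0, q1, q2, q4}
Final reachable set {q0, q1, q2, q4} has 4 states.

4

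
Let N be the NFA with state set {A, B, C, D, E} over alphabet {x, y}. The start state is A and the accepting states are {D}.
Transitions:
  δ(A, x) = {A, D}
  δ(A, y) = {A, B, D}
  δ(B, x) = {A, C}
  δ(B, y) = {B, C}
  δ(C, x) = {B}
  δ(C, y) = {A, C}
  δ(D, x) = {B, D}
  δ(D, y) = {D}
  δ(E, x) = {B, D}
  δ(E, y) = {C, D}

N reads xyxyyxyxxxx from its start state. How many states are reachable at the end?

4

Start: {A}
read x: {A, D}
read y: {A, B, D}
read x: {A, B, C, D}
read y: {A, B, C, D}
read y: {A, B, C, D}
read x: {A, B, C, D}
read y: {A, B, C, D}
read x: {A, B, C, D}
read x: {A, B, C, D}
read x: {A, B, C, D}
read x: {A, B, C, D}
Final reachable set {A, B, C, D} has 4 states.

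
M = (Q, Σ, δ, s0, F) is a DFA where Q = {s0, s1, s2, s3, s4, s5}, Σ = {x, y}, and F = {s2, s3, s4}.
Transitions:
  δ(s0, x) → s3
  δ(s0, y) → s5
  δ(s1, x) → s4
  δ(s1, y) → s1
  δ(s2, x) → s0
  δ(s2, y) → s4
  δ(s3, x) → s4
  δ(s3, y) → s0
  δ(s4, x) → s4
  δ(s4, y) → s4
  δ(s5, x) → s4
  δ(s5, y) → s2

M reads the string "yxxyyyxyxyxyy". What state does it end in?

s4

s0 --y--> s5
s5 --x--> s4
s4 --x--> s4
s4 --y--> s4
s4 --y--> s4
s4 --y--> s4
s4 --x--> s4
s4 --y--> s4
s4 --x--> s4
s4 --y--> s4
s4 --x--> s4
s4 --y--> s4
s4 --y--> s4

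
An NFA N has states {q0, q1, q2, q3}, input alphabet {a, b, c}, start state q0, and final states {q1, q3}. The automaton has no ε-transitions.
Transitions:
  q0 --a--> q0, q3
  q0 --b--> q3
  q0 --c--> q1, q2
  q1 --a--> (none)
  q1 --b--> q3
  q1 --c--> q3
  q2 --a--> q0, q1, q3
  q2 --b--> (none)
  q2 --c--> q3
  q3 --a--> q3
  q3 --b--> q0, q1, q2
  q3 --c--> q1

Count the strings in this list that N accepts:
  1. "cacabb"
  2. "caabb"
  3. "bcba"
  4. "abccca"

"cacabb": accepted
"caabb": accepted
"bcba": accepted
"abccca": accepted

4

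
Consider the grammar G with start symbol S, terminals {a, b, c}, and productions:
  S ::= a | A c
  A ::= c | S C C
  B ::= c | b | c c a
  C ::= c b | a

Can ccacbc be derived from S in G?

yes

S ⇒ Ac ⇒ SCCc ⇒ AcCCc ⇒ ccCCc ⇒ ccaCc ⇒ ccacbc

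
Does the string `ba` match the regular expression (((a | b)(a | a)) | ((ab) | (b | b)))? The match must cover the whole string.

yes

The left alternative ((a|b)(a|a)) matches ba.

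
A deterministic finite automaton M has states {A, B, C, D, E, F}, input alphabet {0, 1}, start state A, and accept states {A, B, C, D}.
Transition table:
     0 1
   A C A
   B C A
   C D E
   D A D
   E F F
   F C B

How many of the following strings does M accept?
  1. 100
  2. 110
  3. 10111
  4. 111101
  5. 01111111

4

100: accepted
110: accepted
10111: accepted
111101: rejected
01111111: accepted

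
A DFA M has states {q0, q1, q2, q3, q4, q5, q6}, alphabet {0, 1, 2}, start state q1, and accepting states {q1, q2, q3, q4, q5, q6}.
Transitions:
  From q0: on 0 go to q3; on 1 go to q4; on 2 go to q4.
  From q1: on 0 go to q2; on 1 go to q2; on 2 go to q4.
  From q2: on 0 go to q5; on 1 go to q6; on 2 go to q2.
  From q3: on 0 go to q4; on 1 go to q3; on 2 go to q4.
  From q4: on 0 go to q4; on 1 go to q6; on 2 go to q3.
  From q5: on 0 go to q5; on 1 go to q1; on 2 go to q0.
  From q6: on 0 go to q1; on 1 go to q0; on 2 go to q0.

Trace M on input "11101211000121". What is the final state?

q1 --1--> q2
q2 --1--> q6
q6 --1--> q0
q0 --0--> q3
q3 --1--> q3
q3 --2--> q4
q4 --1--> q6
q6 --1--> q0
q0 --0--> q3
q3 --0--> q4
q4 --0--> q4
q4 --1--> q6
q6 --2--> q0
q0 --1--> q4

q4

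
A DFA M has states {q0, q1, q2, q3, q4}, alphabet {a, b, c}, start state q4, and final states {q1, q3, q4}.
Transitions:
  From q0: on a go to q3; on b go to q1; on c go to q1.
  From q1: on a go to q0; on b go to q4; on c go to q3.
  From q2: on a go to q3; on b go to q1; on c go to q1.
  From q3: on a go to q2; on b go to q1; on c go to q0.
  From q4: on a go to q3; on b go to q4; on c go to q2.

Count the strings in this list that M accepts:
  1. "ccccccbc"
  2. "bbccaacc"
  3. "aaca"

"ccccccbc": accepted
"bbccaacc": accepted
"aaca": rejected

2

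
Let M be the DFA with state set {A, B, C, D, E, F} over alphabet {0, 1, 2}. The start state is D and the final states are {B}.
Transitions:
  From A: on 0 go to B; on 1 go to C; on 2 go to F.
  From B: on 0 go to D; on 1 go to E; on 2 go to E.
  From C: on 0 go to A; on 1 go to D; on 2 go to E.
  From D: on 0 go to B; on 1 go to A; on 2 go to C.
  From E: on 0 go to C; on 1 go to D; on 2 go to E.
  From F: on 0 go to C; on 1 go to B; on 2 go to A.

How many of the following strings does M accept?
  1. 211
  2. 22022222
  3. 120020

0

211: rejected
22022222: rejected
120020: rejected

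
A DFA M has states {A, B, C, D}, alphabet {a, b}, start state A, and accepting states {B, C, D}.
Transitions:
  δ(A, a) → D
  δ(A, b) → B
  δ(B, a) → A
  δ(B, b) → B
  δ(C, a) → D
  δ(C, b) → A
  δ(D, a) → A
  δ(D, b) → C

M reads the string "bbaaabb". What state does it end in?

B

A --b--> B
B --b--> B
B --a--> A
A --a--> D
D --a--> A
A --b--> B
B --b--> B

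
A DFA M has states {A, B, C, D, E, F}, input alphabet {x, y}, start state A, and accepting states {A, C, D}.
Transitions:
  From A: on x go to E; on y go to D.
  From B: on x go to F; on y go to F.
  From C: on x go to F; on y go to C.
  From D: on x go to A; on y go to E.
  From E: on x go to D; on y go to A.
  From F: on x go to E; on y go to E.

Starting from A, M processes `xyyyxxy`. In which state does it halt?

D

A --x--> E
E --y--> A
A --y--> D
D --y--> E
E --x--> D
D --x--> A
A --y--> D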